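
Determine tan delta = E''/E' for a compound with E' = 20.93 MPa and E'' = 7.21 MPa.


tan delta = E'' / E'
= 7.21 / 20.93
= 0.3445

tan delta = 0.3445


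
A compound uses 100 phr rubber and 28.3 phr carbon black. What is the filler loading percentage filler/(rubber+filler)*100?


Filler % = filler / (rubber + filler) * 100
= 28.3 / (100 + 28.3) * 100
= 28.3 / 128.3 * 100
= 22.06%

22.06%


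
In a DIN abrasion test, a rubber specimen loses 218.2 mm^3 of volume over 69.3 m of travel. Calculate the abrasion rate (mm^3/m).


Rate = volume_loss / distance
= 218.2 / 69.3
= 3.149 mm^3/m

3.149 mm^3/m


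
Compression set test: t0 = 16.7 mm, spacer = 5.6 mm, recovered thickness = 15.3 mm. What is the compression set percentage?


CS = (t0 - recovered) / (t0 - ts) * 100
= (16.7 - 15.3) / (16.7 - 5.6) * 100
= 1.4 / 11.1 * 100
= 12.6%

12.6%


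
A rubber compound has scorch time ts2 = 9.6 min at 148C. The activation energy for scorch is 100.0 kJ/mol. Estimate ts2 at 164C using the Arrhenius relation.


Convert temperatures: T1 = 148 + 273.15 = 421.15 K, T2 = 164 + 273.15 = 437.15 K
ts2_new = 9.6 * exp(100000 / 8.314 * (1/437.15 - 1/421.15))
1/T2 - 1/T1 = -8.6907e-05
ts2_new = 3.38 min

3.38 min


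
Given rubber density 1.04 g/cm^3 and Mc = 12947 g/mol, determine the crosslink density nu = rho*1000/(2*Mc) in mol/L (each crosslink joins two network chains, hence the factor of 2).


nu = rho * 1000 / (2 * Mc)
nu = 1.04 * 1000 / (2 * 12947)
nu = 1040.0 / 25894
nu = 0.0402 mol/L

0.0402 mol/L


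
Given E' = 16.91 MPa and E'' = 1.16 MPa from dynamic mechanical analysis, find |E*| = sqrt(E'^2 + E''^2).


|E*| = sqrt(E'^2 + E''^2)
= sqrt(16.91^2 + 1.16^2)
= sqrt(285.9481 + 1.3456)
= 16.95 MPa

16.95 MPa


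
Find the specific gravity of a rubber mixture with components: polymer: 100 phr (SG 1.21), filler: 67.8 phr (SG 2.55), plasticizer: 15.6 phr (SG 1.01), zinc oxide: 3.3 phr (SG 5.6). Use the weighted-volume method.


Sum of weights = 186.7
Volume contributions:
  polymer: 100/1.21 = 82.6446
  filler: 67.8/2.55 = 26.5882
  plasticizer: 15.6/1.01 = 15.4455
  zinc oxide: 3.3/5.6 = 0.5893
Sum of volumes = 125.2677
SG = 186.7 / 125.2677 = 1.49

SG = 1.49


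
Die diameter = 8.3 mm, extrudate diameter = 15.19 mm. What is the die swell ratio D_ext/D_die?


Die swell ratio = D_extrudate / D_die
= 15.19 / 8.3
= 1.83

Die swell = 1.83


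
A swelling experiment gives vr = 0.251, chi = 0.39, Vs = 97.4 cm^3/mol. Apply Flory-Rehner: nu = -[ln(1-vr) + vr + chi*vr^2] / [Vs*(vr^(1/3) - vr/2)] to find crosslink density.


ln(1 - vr) = ln(1 - 0.251) = -0.2890
Numerator = -((-0.2890) + 0.251 + 0.39 * 0.251^2) = 0.0134
Denominator = 97.4 * (0.251^(1/3) - 0.251/2) = 49.2162
nu = 0.0134 / 49.2162 = 2.7320e-04 mol/cm^3

2.7320e-04 mol/cm^3


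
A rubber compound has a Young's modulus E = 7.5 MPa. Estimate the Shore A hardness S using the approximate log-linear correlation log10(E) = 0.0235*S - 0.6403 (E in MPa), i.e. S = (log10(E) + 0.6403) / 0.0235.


log10(E) = 0.0235*S - 0.6403  =>  S = (log10(E) + 0.6403) / 0.0235
log10(7.5) = 0.875061
S = (0.875061 + 0.6403) / 0.0235 = 1.515361 / 0.0235
S = 64.5

Shore A = 64.5


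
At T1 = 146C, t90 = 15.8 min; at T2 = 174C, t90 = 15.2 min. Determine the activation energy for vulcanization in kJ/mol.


T1 = 419.15 K, T2 = 447.15 K
1/T1 - 1/T2 = 1.4939e-04
ln(t1/t2) = ln(15.8/15.2) = 0.0387
Ea = 8.314 * 0.0387 / 1.4939e-04 = 2154.5099 J/mol
Ea = 2.15 kJ/mol

2.15 kJ/mol


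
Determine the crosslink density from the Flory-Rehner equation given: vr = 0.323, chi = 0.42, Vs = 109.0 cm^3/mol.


ln(1 - vr) = ln(1 - 0.323) = -0.3901
Numerator = -((-0.3901) + 0.323 + 0.42 * 0.323^2) = 0.0233
Denominator = 109.0 * (0.323^(1/3) - 0.323/2) = 57.1837
nu = 0.0233 / 57.1837 = 4.0686e-04 mol/cm^3

4.0686e-04 mol/cm^3


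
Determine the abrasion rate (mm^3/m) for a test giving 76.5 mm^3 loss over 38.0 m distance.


Rate = volume_loss / distance
= 76.5 / 38.0
= 2.013 mm^3/m

2.013 mm^3/m


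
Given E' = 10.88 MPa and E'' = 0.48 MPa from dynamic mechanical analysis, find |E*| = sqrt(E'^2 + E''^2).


|E*| = sqrt(E'^2 + E''^2)
= sqrt(10.88^2 + 0.48^2)
= sqrt(118.3744 + 0.2304)
= 10.891 MPa

10.891 MPa


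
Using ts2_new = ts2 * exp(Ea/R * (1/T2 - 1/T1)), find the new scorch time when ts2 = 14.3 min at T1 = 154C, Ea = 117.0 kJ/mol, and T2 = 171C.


Convert temperatures: T1 = 154 + 273.15 = 427.15 K, T2 = 171 + 273.15 = 444.15 K
ts2_new = 14.3 * exp(117000 / 8.314 * (1/444.15 - 1/427.15))
1/T2 - 1/T1 = -8.9606e-05
ts2_new = 4.05 min

4.05 min


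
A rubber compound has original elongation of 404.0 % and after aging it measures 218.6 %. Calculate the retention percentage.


Retention = aged / original * 100
= 218.6 / 404.0 * 100
= 54.1%

54.1%


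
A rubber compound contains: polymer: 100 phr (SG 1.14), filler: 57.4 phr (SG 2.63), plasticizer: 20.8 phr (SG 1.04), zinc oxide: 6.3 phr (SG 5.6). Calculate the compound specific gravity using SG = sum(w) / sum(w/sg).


Sum of weights = 184.5
Volume contributions:
  polymer: 100/1.14 = 87.7193
  filler: 57.4/2.63 = 21.8251
  plasticizer: 20.8/1.04 = 20.0000
  zinc oxide: 6.3/5.6 = 1.1250
Sum of volumes = 130.6694
SG = 184.5 / 130.6694 = 1.412

SG = 1.412


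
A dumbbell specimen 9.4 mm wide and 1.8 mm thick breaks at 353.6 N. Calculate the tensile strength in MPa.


Area = width * thickness = 9.4 * 1.8 = 16.92 mm^2
TS = force / area = 353.6 / 16.92 = 20.9 MPa

20.9 MPa


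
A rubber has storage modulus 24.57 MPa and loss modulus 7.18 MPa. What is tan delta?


tan delta = E'' / E'
= 7.18 / 24.57
= 0.2922

tan delta = 0.2922


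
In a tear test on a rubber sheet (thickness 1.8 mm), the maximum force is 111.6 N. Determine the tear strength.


Tear strength = force / thickness
= 111.6 / 1.8
= 62.0 N/mm

62.0 N/mm


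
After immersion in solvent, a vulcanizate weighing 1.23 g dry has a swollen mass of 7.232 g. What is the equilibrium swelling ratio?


Q = W_swollen / W_dry
Q = 7.232 / 1.23
Q = 5.88

Q = 5.88


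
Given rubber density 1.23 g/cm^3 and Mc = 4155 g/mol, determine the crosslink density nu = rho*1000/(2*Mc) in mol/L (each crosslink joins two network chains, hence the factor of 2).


nu = rho * 1000 / (2 * Mc)
nu = 1.23 * 1000 / (2 * 4155)
nu = 1230.0 / 8310
nu = 0.1480 mol/L

0.1480 mol/L


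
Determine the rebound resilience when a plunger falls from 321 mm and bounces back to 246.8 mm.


Resilience = h_rebound / h_drop * 100
= 246.8 / 321 * 100
= 76.9%

76.9%


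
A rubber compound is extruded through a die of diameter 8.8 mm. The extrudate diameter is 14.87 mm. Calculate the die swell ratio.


Die swell ratio = D_extrudate / D_die
= 14.87 / 8.8
= 1.69

Die swell = 1.69


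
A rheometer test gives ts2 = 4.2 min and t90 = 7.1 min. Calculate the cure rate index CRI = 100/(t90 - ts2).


CRI = 100 / (t90 - ts2)
= 100 / (7.1 - 4.2)
= 100 / 2.9
= 34.48 min^-1

34.48 min^-1


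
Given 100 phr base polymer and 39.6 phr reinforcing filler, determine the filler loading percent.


Filler % = filler / (rubber + filler) * 100
= 39.6 / (100 + 39.6) * 100
= 39.6 / 139.6 * 100
= 28.37%

28.37%


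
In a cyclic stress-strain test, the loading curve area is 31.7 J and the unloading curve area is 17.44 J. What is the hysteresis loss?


Hysteresis loss = loading - unloading
= 31.7 - 17.44
= 14.26 J

14.26 J


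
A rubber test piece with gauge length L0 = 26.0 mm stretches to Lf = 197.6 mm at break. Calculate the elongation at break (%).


Elongation = (Lf - L0) / L0 * 100
= (197.6 - 26.0) / 26.0 * 100
= 171.6 / 26.0 * 100
= 660.0%

660.0%


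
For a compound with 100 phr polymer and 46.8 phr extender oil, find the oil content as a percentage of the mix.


Oil % = oil / (100 + oil) * 100
= 46.8 / (100 + 46.8) * 100
= 46.8 / 146.8 * 100
= 31.88%

31.88%


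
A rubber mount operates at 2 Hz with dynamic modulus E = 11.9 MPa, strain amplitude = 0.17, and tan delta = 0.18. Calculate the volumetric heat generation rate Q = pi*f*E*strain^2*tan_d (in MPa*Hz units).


Q = pi * f * E * strain^2 * tan_d
= pi * 2 * 11.9 * 0.17^2 * 0.18
= pi * 2 * 11.9 * 0.0289 * 0.18
= 0.3890

Q = 0.3890


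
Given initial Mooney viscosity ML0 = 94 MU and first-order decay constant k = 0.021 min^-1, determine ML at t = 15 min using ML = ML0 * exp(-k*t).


ML = ML0 * exp(-k * t)
ML = 94 * exp(-0.021 * 15)
ML = 94 * 0.7298
ML = 68.6 MU

68.6 MU


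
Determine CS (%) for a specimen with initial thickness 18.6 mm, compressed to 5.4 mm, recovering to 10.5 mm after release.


CS = (t0 - recovered) / (t0 - ts) * 100
= (18.6 - 10.5) / (18.6 - 5.4) * 100
= 8.1 / 13.2 * 100
= 61.4%

61.4%


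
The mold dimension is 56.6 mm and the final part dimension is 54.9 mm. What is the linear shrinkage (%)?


Shrinkage = (mold - part) / mold * 100
= (56.6 - 54.9) / 56.6 * 100
= 1.7 / 56.6 * 100
= 3.0%

3.0%


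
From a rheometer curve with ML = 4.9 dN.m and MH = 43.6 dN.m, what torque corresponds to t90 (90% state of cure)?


M90 = ML + 0.9 * (MH - ML)
M90 = 4.9 + 0.9 * (43.6 - 4.9)
M90 = 4.9 + 0.9 * 38.7
M90 = 39.73 dN.m

39.73 dN.m


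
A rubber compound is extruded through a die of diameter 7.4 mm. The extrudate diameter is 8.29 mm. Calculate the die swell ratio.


Die swell ratio = D_extrudate / D_die
= 8.29 / 7.4
= 1.12

Die swell = 1.12


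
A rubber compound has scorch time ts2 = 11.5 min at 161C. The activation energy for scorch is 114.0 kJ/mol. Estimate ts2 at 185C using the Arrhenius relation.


Convert temperatures: T1 = 161 + 273.15 = 434.15 K, T2 = 185 + 273.15 = 458.15 K
ts2_new = 11.5 * exp(114000 / 8.314 * (1/458.15 - 1/434.15))
1/T2 - 1/T1 = -1.2066e-04
ts2_new = 2.2 min

2.2 min


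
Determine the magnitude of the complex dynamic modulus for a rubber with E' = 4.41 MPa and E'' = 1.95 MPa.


|E*| = sqrt(E'^2 + E''^2)
= sqrt(4.41^2 + 1.95^2)
= sqrt(19.4481 + 3.8025)
= 4.822 MPa

4.822 MPa


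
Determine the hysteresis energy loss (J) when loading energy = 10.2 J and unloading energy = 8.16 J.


Hysteresis loss = loading - unloading
= 10.2 - 8.16
= 2.04 J

2.04 J


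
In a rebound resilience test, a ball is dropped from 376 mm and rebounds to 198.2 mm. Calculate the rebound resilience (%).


Resilience = h_rebound / h_drop * 100
= 198.2 / 376 * 100
= 52.7%

52.7%


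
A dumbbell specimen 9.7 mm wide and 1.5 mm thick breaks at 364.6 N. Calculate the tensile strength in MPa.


Area = width * thickness = 9.7 * 1.5 = 14.55 mm^2
TS = force / area = 364.6 / 14.55 = 25.06 MPa

25.06 MPa


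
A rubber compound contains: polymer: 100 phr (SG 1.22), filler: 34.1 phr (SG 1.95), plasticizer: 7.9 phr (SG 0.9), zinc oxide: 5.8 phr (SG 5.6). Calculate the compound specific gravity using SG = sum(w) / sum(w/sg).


Sum of weights = 147.8
Volume contributions:
  polymer: 100/1.22 = 81.9672
  filler: 34.1/1.95 = 17.4872
  plasticizer: 7.9/0.9 = 8.7778
  zinc oxide: 5.8/5.6 = 1.0357
Sum of volumes = 109.2679
SG = 147.8 / 109.2679 = 1.353

SG = 1.353


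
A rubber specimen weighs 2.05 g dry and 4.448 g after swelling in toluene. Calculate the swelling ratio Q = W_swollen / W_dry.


Q = W_swollen / W_dry
Q = 4.448 / 2.05
Q = 2.17

Q = 2.17


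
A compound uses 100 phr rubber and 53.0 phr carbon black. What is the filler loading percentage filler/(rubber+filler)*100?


Filler % = filler / (rubber + filler) * 100
= 53.0 / (100 + 53.0) * 100
= 53.0 / 153.0 * 100
= 34.64%

34.64%


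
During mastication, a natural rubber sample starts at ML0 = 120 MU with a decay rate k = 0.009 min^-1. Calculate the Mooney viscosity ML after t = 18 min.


ML = ML0 * exp(-k * t)
ML = 120 * exp(-0.009 * 18)
ML = 120 * 0.8504
ML = 102.05 MU

102.05 MU


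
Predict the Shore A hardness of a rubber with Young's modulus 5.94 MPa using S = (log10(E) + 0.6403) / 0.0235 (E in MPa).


log10(E) = 0.0235*S - 0.6403  =>  S = (log10(E) + 0.6403) / 0.0235
log10(5.94) = 0.773786
S = (0.773786 + 0.6403) / 0.0235 = 1.414086 / 0.0235
S = 60.2

Shore A = 60.2


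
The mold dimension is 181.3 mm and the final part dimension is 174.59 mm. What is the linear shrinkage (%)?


Shrinkage = (mold - part) / mold * 100
= (181.3 - 174.59) / 181.3 * 100
= 6.71 / 181.3 * 100
= 3.7%

3.7%


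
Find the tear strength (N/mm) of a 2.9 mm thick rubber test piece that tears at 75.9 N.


Tear strength = force / thickness
= 75.9 / 2.9
= 26.17 N/mm

26.17 N/mm


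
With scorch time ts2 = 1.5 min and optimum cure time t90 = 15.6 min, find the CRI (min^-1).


CRI = 100 / (t90 - ts2)
= 100 / (15.6 - 1.5)
= 100 / 14.1
= 7.09 min^-1

7.09 min^-1


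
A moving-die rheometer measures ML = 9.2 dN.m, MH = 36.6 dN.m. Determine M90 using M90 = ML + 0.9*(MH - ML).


M90 = ML + 0.9 * (MH - ML)
M90 = 9.2 + 0.9 * (36.6 - 9.2)
M90 = 9.2 + 0.9 * 27.4
M90 = 33.86 dN.m

33.86 dN.m


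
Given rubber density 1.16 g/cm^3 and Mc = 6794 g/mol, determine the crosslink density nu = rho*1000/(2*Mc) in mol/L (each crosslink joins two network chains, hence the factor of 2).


nu = rho * 1000 / (2 * Mc)
nu = 1.16 * 1000 / (2 * 6794)
nu = 1160.0 / 13588
nu = 0.0854 mol/L

0.0854 mol/L


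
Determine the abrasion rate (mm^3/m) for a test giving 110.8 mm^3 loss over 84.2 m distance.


Rate = volume_loss / distance
= 110.8 / 84.2
= 1.316 mm^3/m

1.316 mm^3/m


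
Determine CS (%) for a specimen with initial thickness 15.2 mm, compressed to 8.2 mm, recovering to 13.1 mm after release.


CS = (t0 - recovered) / (t0 - ts) * 100
= (15.2 - 13.1) / (15.2 - 8.2) * 100
= 2.1 / 7.0 * 100
= 30.0%

30.0%


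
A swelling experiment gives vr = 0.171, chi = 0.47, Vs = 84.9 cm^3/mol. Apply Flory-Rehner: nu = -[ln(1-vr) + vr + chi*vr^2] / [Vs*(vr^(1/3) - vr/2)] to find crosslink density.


ln(1 - vr) = ln(1 - 0.171) = -0.1875
Numerator = -((-0.1875) + 0.171 + 0.47 * 0.171^2) = 0.0028
Denominator = 84.9 * (0.171^(1/3) - 0.171/2) = 39.8648
nu = 0.0028 / 39.8648 = 7.0033e-05 mol/cm^3

7.0033e-05 mol/cm^3


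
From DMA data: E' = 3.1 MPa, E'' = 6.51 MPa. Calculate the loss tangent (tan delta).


tan delta = E'' / E'
= 6.51 / 3.1
= 2.1

tan delta = 2.1


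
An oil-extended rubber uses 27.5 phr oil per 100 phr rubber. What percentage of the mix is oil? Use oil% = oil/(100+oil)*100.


Oil % = oil / (100 + oil) * 100
= 27.5 / (100 + 27.5) * 100
= 27.5 / 127.5 * 100
= 21.57%

21.57%


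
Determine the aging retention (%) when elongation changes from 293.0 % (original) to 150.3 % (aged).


Retention = aged / original * 100
= 150.3 / 293.0 * 100
= 51.3%

51.3%


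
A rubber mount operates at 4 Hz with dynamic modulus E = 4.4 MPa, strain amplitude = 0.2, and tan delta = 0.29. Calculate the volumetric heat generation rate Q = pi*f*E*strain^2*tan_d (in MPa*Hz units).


Q = pi * f * E * strain^2 * tan_d
= pi * 4 * 4.4 * 0.2^2 * 0.29
= pi * 4 * 4.4 * 0.0400 * 0.29
= 0.6414

Q = 0.6414


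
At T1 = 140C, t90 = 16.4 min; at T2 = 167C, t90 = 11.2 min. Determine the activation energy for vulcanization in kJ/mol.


T1 = 413.15 K, T2 = 440.15 K
1/T1 - 1/T2 = 1.4848e-04
ln(t1/t2) = ln(16.4/11.2) = 0.3814
Ea = 8.314 * 0.3814 / 1.4848e-04 = 21354.9453 J/mol
Ea = 21.35 kJ/mol

21.35 kJ/mol


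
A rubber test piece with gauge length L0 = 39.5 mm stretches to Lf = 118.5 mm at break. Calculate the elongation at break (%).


Elongation = (Lf - L0) / L0 * 100
= (118.5 - 39.5) / 39.5 * 100
= 79.0 / 39.5 * 100
= 200.0%

200.0%


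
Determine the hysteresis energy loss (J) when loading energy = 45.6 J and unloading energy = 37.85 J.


Hysteresis loss = loading - unloading
= 45.6 - 37.85
= 7.75 J

7.75 J


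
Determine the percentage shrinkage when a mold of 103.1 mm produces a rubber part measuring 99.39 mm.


Shrinkage = (mold - part) / mold * 100
= (103.1 - 99.39) / 103.1 * 100
= 3.71 / 103.1 * 100
= 3.6%

3.6%


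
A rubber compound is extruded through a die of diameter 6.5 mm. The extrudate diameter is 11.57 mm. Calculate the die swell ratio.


Die swell ratio = D_extrudate / D_die
= 11.57 / 6.5
= 1.78

Die swell = 1.78


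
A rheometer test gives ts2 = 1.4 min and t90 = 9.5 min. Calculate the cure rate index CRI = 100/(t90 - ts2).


CRI = 100 / (t90 - ts2)
= 100 / (9.5 - 1.4)
= 100 / 8.1
= 12.35 min^-1

12.35 min^-1


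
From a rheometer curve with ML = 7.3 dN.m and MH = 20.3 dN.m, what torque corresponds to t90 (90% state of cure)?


M90 = ML + 0.9 * (MH - ML)
M90 = 7.3 + 0.9 * (20.3 - 7.3)
M90 = 7.3 + 0.9 * 13.0
M90 = 19.0 dN.m

19.0 dN.m


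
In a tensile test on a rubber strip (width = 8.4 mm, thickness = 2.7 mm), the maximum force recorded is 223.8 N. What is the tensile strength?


Area = width * thickness = 8.4 * 2.7 = 22.68 mm^2
TS = force / area = 223.8 / 22.68 = 9.87 MPa

9.87 MPa


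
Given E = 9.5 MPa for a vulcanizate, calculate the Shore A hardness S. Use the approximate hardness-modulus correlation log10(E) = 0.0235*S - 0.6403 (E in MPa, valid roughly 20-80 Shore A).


log10(E) = 0.0235*S - 0.6403  =>  S = (log10(E) + 0.6403) / 0.0235
log10(9.5) = 0.977724
S = (0.977724 + 0.6403) / 0.0235 = 1.618024 / 0.0235
S = 68.9

Shore A = 68.9


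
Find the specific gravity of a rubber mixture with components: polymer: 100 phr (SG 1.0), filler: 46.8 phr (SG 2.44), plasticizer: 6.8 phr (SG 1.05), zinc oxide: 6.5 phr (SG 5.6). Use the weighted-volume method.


Sum of weights = 160.1
Volume contributions:
  polymer: 100/1.0 = 100.0000
  filler: 46.8/2.44 = 19.1803
  plasticizer: 6.8/1.05 = 6.4762
  zinc oxide: 6.5/5.6 = 1.1607
Sum of volumes = 126.8172
SG = 160.1 / 126.8172 = 1.262

SG = 1.262


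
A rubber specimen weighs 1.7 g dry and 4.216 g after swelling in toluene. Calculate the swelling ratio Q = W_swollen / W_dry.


Q = W_swollen / W_dry
Q = 4.216 / 1.7
Q = 2.48

Q = 2.48


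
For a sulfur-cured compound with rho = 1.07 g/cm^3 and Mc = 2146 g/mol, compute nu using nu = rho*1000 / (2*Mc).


nu = rho * 1000 / (2 * Mc)
nu = 1.07 * 1000 / (2 * 2146)
nu = 1070.0 / 4292
nu = 0.2493 mol/L

0.2493 mol/L


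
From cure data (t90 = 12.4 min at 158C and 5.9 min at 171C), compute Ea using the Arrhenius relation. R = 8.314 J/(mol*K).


T1 = 431.15 K, T2 = 444.15 K
1/T1 - 1/T2 = 6.7887e-05
ln(t1/t2) = ln(12.4/5.9) = 0.7427
Ea = 8.314 * 0.7427 / 6.7887e-05 = 90962.8268 J/mol
Ea = 90.96 kJ/mol

90.96 kJ/mol


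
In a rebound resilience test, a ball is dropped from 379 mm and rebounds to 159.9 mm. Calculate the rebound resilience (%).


Resilience = h_rebound / h_drop * 100
= 159.9 / 379 * 100
= 42.2%

42.2%


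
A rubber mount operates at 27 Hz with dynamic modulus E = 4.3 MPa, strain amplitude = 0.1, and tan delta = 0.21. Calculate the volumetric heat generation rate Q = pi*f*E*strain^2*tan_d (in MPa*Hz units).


Q = pi * f * E * strain^2 * tan_d
= pi * 27 * 4.3 * 0.1^2 * 0.21
= pi * 27 * 4.3 * 0.0100 * 0.21
= 0.7660

Q = 0.7660


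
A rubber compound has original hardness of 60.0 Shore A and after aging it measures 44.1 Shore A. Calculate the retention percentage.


Retention = aged / original * 100
= 44.1 / 60.0 * 100
= 73.5%

73.5%


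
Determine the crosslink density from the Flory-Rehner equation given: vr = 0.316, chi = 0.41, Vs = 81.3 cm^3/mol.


ln(1 - vr) = ln(1 - 0.316) = -0.3798
Numerator = -((-0.3798) + 0.316 + 0.41 * 0.316^2) = 0.0229
Denominator = 81.3 * (0.316^(1/3) - 0.316/2) = 42.5303
nu = 0.0229 / 42.5303 = 5.3741e-04 mol/cm^3

5.3741e-04 mol/cm^3


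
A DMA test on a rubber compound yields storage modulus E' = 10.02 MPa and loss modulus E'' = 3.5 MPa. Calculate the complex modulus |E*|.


|E*| = sqrt(E'^2 + E''^2)
= sqrt(10.02^2 + 3.5^2)
= sqrt(100.4004 + 12.2500)
= 10.614 MPa

10.614 MPa


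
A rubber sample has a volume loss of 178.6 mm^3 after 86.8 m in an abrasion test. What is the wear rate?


Rate = volume_loss / distance
= 178.6 / 86.8
= 2.058 mm^3/m

2.058 mm^3/m


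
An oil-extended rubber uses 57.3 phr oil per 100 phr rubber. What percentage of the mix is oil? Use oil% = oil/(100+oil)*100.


Oil % = oil / (100 + oil) * 100
= 57.3 / (100 + 57.3) * 100
= 57.3 / 157.3 * 100
= 36.43%

36.43%


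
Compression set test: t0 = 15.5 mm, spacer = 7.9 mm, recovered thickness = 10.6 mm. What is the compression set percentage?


CS = (t0 - recovered) / (t0 - ts) * 100
= (15.5 - 10.6) / (15.5 - 7.9) * 100
= 4.9 / 7.6 * 100
= 64.5%

64.5%


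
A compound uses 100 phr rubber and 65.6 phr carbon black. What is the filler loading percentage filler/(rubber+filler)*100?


Filler % = filler / (rubber + filler) * 100
= 65.6 / (100 + 65.6) * 100
= 65.6 / 165.6 * 100
= 39.61%

39.61%


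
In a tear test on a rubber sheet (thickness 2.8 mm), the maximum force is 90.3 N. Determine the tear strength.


Tear strength = force / thickness
= 90.3 / 2.8
= 32.25 N/mm

32.25 N/mm


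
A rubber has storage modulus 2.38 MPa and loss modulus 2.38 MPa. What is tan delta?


tan delta = E'' / E'
= 2.38 / 2.38
= 1.0

tan delta = 1.0


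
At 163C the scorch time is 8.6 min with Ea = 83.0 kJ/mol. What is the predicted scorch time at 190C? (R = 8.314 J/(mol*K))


Convert temperatures: T1 = 163 + 273.15 = 436.15 K, T2 = 190 + 273.15 = 463.15 K
ts2_new = 8.6 * exp(83000 / 8.314 * (1/463.15 - 1/436.15))
1/T2 - 1/T1 = -1.3366e-04
ts2_new = 2.26 min

2.26 min


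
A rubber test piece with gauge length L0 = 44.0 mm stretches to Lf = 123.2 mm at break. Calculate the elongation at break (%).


Elongation = (Lf - L0) / L0 * 100
= (123.2 - 44.0) / 44.0 * 100
= 79.2 / 44.0 * 100
= 180.0%

180.0%


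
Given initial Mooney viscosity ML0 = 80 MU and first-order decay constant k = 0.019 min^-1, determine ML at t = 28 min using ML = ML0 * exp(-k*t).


ML = ML0 * exp(-k * t)
ML = 80 * exp(-0.019 * 28)
ML = 80 * 0.5874
ML = 46.99 MU

46.99 MU


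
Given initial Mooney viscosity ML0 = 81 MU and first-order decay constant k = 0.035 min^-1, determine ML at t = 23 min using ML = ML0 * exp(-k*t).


ML = ML0 * exp(-k * t)
ML = 81 * exp(-0.035 * 23)
ML = 81 * 0.4471
ML = 36.21 MU

36.21 MU


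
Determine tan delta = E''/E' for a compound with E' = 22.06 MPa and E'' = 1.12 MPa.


tan delta = E'' / E'
= 1.12 / 22.06
= 0.0508

tan delta = 0.0508


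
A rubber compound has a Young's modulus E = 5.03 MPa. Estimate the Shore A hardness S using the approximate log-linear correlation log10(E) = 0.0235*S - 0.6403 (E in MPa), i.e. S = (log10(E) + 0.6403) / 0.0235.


log10(E) = 0.0235*S - 0.6403  =>  S = (log10(E) + 0.6403) / 0.0235
log10(5.03) = 0.701568
S = (0.701568 + 0.6403) / 0.0235 = 1.341868 / 0.0235
S = 57.1

Shore A = 57.1


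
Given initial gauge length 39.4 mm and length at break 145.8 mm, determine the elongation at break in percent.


Elongation = (Lf - L0) / L0 * 100
= (145.8 - 39.4) / 39.4 * 100
= 106.4 / 39.4 * 100
= 270.1%

270.1%


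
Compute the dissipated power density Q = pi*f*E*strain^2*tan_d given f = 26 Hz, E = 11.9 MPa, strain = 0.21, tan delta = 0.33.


Q = pi * f * E * strain^2 * tan_d
= pi * 26 * 11.9 * 0.21^2 * 0.33
= pi * 26 * 11.9 * 0.0441 * 0.33
= 14.1456

Q = 14.1456


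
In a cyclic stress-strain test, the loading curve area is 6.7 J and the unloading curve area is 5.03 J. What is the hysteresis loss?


Hysteresis loss = loading - unloading
= 6.7 - 5.03
= 1.67 J

1.67 J


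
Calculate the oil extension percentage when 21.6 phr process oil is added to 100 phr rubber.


Oil % = oil / (100 + oil) * 100
= 21.6 / (100 + 21.6) * 100
= 21.6 / 121.6 * 100
= 17.76%

17.76%


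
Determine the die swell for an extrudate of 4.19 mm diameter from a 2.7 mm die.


Die swell ratio = D_extrudate / D_die
= 4.19 / 2.7
= 1.552

Die swell = 1.552


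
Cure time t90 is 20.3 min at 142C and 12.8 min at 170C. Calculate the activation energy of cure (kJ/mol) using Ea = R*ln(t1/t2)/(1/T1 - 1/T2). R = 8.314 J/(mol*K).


T1 = 415.15 K, T2 = 443.15 K
1/T1 - 1/T2 = 1.5220e-04
ln(t1/t2) = ln(20.3/12.8) = 0.4612
Ea = 8.314 * 0.4612 / 1.5220e-04 = 25192.6710 J/mol
Ea = 25.19 kJ/mol

25.19 kJ/mol


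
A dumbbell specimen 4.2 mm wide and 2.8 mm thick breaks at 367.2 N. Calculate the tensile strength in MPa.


Area = width * thickness = 4.2 * 2.8 = 11.76 mm^2
TS = force / area = 367.2 / 11.76 = 31.22 MPa

31.22 MPa


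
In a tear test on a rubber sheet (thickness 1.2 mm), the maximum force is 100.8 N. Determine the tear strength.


Tear strength = force / thickness
= 100.8 / 1.2
= 84.0 N/mm

84.0 N/mm


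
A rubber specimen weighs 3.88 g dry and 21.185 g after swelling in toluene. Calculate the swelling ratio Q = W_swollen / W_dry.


Q = W_swollen / W_dry
Q = 21.185 / 3.88
Q = 5.46

Q = 5.46


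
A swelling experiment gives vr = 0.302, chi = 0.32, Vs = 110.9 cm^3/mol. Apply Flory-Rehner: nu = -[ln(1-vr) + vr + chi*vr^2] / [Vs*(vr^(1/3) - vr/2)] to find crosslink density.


ln(1 - vr) = ln(1 - 0.302) = -0.3595
Numerator = -((-0.3595) + 0.302 + 0.32 * 0.302^2) = 0.0284
Denominator = 110.9 * (0.302^(1/3) - 0.302/2) = 57.6588
nu = 0.0284 / 57.6588 = 4.9170e-04 mol/cm^3

4.9170e-04 mol/cm^3


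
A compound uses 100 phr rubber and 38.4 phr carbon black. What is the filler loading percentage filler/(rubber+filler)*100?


Filler % = filler / (rubber + filler) * 100
= 38.4 / (100 + 38.4) * 100
= 38.4 / 138.4 * 100
= 27.75%

27.75%


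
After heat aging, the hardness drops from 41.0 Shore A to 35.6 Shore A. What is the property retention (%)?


Retention = aged / original * 100
= 35.6 / 41.0 * 100
= 86.8%

86.8%


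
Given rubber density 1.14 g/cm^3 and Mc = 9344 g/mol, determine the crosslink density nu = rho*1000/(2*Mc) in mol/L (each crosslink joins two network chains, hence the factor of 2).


nu = rho * 1000 / (2 * Mc)
nu = 1.14 * 1000 / (2 * 9344)
nu = 1140.0 / 18688
nu = 0.0610 mol/L

0.0610 mol/L


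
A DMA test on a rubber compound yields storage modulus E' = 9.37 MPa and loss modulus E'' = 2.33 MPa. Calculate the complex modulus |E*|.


|E*| = sqrt(E'^2 + E''^2)
= sqrt(9.37^2 + 2.33^2)
= sqrt(87.7969 + 5.4289)
= 9.655 MPa

9.655 MPa


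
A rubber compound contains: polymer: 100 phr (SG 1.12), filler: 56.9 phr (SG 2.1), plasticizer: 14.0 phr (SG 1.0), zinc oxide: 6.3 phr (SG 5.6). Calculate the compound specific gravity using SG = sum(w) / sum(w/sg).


Sum of weights = 177.2
Volume contributions:
  polymer: 100/1.12 = 89.2857
  filler: 56.9/2.1 = 27.0952
  plasticizer: 14.0/1.0 = 14.0000
  zinc oxide: 6.3/5.6 = 1.1250
Sum of volumes = 131.5060
SG = 177.2 / 131.5060 = 1.347

SG = 1.347


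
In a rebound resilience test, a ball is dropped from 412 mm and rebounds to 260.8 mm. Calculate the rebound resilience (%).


Resilience = h_rebound / h_drop * 100
= 260.8 / 412 * 100
= 63.3%

63.3%


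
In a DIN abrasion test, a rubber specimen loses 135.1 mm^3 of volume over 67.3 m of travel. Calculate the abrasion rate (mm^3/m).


Rate = volume_loss / distance
= 135.1 / 67.3
= 2.007 mm^3/m

2.007 mm^3/m


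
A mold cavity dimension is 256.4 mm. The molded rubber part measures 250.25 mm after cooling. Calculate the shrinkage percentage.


Shrinkage = (mold - part) / mold * 100
= (256.4 - 250.25) / 256.4 * 100
= 6.15 / 256.4 * 100
= 2.4%

2.4%


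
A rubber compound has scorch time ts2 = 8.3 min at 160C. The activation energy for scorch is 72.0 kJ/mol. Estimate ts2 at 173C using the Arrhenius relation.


Convert temperatures: T1 = 160 + 273.15 = 433.15 K, T2 = 173 + 273.15 = 446.15 K
ts2_new = 8.3 * exp(72000 / 8.314 * (1/446.15 - 1/433.15))
1/T2 - 1/T1 = -6.7270e-05
ts2_new = 4.64 min

4.64 min


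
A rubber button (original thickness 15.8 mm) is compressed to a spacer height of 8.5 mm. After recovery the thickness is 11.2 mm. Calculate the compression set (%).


CS = (t0 - recovered) / (t0 - ts) * 100
= (15.8 - 11.2) / (15.8 - 8.5) * 100
= 4.6 / 7.3 * 100
= 63.0%

63.0%


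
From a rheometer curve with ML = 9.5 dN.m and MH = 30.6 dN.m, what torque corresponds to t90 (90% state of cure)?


M90 = ML + 0.9 * (MH - ML)
M90 = 9.5 + 0.9 * (30.6 - 9.5)
M90 = 9.5 + 0.9 * 21.1
M90 = 28.49 dN.m

28.49 dN.m


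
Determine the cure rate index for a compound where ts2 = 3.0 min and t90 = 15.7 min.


CRI = 100 / (t90 - ts2)
= 100 / (15.7 - 3.0)
= 100 / 12.7
= 7.87 min^-1

7.87 min^-1


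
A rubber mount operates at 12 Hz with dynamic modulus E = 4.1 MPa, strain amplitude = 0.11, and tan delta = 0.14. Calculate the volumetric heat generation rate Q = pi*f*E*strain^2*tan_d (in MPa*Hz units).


Q = pi * f * E * strain^2 * tan_d
= pi * 12 * 4.1 * 0.11^2 * 0.14
= pi * 12 * 4.1 * 0.0121 * 0.14
= 0.2618

Q = 0.2618


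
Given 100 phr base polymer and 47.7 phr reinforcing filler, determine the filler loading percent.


Filler % = filler / (rubber + filler) * 100
= 47.7 / (100 + 47.7) * 100
= 47.7 / 147.7 * 100
= 32.3%

32.3%


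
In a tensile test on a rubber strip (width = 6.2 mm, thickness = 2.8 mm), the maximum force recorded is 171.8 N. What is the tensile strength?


Area = width * thickness = 6.2 * 2.8 = 17.36 mm^2
TS = force / area = 171.8 / 17.36 = 9.9 MPa

9.9 MPa


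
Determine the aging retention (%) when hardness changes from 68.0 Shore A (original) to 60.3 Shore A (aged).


Retention = aged / original * 100
= 60.3 / 68.0 * 100
= 88.7%

88.7%


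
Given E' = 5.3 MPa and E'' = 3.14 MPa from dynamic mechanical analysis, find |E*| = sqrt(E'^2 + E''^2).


|E*| = sqrt(E'^2 + E''^2)
= sqrt(5.3^2 + 3.14^2)
= sqrt(28.0900 + 9.8596)
= 6.16 MPa

6.16 MPa


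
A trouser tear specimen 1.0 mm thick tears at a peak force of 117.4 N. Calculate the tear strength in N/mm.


Tear strength = force / thickness
= 117.4 / 1.0
= 117.4 N/mm

117.4 N/mm


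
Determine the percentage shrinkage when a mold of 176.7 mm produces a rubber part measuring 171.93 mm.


Shrinkage = (mold - part) / mold * 100
= (176.7 - 171.93) / 176.7 * 100
= 4.77 / 176.7 * 100
= 2.7%

2.7%


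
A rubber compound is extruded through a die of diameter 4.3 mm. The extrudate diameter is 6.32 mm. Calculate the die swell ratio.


Die swell ratio = D_extrudate / D_die
= 6.32 / 4.3
= 1.47

Die swell = 1.47


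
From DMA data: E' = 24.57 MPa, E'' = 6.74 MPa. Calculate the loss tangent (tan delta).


tan delta = E'' / E'
= 6.74 / 24.57
= 0.2743

tan delta = 0.2743


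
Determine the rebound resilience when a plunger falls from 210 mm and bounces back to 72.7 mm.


Resilience = h_rebound / h_drop * 100
= 72.7 / 210 * 100
= 34.6%

34.6%


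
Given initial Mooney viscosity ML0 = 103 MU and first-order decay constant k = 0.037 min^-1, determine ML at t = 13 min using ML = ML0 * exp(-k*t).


ML = ML0 * exp(-k * t)
ML = 103 * exp(-0.037 * 13)
ML = 103 * 0.6182
ML = 63.67 MU

63.67 MU


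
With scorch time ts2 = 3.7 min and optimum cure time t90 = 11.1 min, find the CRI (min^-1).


CRI = 100 / (t90 - ts2)
= 100 / (11.1 - 3.7)
= 100 / 7.4
= 13.51 min^-1

13.51 min^-1


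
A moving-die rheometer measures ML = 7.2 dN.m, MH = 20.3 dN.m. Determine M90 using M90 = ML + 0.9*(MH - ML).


M90 = ML + 0.9 * (MH - ML)
M90 = 7.2 + 0.9 * (20.3 - 7.2)
M90 = 7.2 + 0.9 * 13.1
M90 = 18.99 dN.m

18.99 dN.m


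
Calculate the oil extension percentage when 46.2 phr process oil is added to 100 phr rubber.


Oil % = oil / (100 + oil) * 100
= 46.2 / (100 + 46.2) * 100
= 46.2 / 146.2 * 100
= 31.6%

31.6%


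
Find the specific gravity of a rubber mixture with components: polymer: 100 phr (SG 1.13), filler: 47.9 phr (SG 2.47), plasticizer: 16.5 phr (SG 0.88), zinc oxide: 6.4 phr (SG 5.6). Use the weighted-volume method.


Sum of weights = 170.8
Volume contributions:
  polymer: 100/1.13 = 88.4956
  filler: 47.9/2.47 = 19.3927
  plasticizer: 16.5/0.88 = 18.7500
  zinc oxide: 6.4/5.6 = 1.1429
Sum of volumes = 127.7811
SG = 170.8 / 127.7811 = 1.337

SG = 1.337


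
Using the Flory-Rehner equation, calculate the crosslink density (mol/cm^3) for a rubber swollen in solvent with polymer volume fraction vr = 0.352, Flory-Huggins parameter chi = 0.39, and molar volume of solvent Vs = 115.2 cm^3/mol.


ln(1 - vr) = ln(1 - 0.352) = -0.4339
Numerator = -((-0.4339) + 0.352 + 0.39 * 0.352^2) = 0.0335
Denominator = 115.2 * (0.352^(1/3) - 0.352/2) = 61.0640
nu = 0.0335 / 61.0640 = 5.4929e-04 mol/cm^3

5.4929e-04 mol/cm^3


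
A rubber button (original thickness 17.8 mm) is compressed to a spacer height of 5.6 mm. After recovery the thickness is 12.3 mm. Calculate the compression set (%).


CS = (t0 - recovered) / (t0 - ts) * 100
= (17.8 - 12.3) / (17.8 - 5.6) * 100
= 5.5 / 12.2 * 100
= 45.1%

45.1%


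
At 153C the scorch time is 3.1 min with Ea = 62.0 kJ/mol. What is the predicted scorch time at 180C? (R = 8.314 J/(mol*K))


Convert temperatures: T1 = 153 + 273.15 = 426.15 K, T2 = 180 + 273.15 = 453.15 K
ts2_new = 3.1 * exp(62000 / 8.314 * (1/453.15 - 1/426.15))
1/T2 - 1/T1 = -1.3982e-04
ts2_new = 1.09 min

1.09 min


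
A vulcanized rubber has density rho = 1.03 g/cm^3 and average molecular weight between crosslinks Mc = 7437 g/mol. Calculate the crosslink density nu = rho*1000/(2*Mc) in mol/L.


nu = rho * 1000 / (2 * Mc)
nu = 1.03 * 1000 / (2 * 7437)
nu = 1030.0 / 14874
nu = 0.0692 mol/L

0.0692 mol/L


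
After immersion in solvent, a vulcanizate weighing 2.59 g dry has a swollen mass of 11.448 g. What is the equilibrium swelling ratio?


Q = W_swollen / W_dry
Q = 11.448 / 2.59
Q = 4.42

Q = 4.42


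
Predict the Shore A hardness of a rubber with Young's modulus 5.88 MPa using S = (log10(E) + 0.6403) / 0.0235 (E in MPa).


log10(E) = 0.0235*S - 0.6403  =>  S = (log10(E) + 0.6403) / 0.0235
log10(5.88) = 0.769377
S = (0.769377 + 0.6403) / 0.0235 = 1.409677 / 0.0235
S = 60.0

Shore A = 60.0


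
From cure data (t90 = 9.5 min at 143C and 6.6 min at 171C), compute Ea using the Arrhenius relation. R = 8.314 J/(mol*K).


T1 = 416.15 K, T2 = 444.15 K
1/T1 - 1/T2 = 1.5149e-04
ln(t1/t2) = ln(9.5/6.6) = 0.3642
Ea = 8.314 * 0.3642 / 1.5149e-04 = 19989.3148 J/mol
Ea = 19.99 kJ/mol

19.99 kJ/mol


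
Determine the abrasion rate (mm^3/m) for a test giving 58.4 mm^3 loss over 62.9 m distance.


Rate = volume_loss / distance
= 58.4 / 62.9
= 0.928 mm^3/m

0.928 mm^3/m


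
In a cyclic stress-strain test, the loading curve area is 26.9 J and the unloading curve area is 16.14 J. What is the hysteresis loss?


Hysteresis loss = loading - unloading
= 26.9 - 16.14
= 10.76 J

10.76 J


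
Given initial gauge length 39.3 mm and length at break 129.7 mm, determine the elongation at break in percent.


Elongation = (Lf - L0) / L0 * 100
= (129.7 - 39.3) / 39.3 * 100
= 90.4 / 39.3 * 100
= 230.0%

230.0%


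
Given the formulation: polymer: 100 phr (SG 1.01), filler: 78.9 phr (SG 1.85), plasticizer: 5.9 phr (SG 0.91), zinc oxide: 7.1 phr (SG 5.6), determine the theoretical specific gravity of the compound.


Sum of weights = 191.9
Volume contributions:
  polymer: 100/1.01 = 99.0099
  filler: 78.9/1.85 = 42.6486
  plasticizer: 5.9/0.91 = 6.4835
  zinc oxide: 7.1/5.6 = 1.2679
Sum of volumes = 149.4099
SG = 191.9 / 149.4099 = 1.284

SG = 1.284


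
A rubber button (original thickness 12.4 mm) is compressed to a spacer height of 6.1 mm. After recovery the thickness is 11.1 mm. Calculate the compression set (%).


CS = (t0 - recovered) / (t0 - ts) * 100
= (12.4 - 11.1) / (12.4 - 6.1) * 100
= 1.3 / 6.3 * 100
= 20.6%

20.6%


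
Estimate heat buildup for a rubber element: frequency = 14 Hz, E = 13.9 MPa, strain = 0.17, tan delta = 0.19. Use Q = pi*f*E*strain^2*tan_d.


Q = pi * f * E * strain^2 * tan_d
= pi * 14 * 13.9 * 0.17^2 * 0.19
= pi * 14 * 13.9 * 0.0289 * 0.19
= 3.3569

Q = 3.3569


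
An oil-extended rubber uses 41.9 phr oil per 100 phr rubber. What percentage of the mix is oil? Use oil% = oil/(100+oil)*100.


Oil % = oil / (100 + oil) * 100
= 41.9 / (100 + 41.9) * 100
= 41.9 / 141.9 * 100
= 29.53%

29.53%


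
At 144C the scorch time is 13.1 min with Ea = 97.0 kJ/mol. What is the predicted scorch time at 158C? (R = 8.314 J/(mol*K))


Convert temperatures: T1 = 144 + 273.15 = 417.15 K, T2 = 158 + 273.15 = 431.15 K
ts2_new = 13.1 * exp(97000 / 8.314 * (1/431.15 - 1/417.15))
1/T2 - 1/T1 = -7.7841e-05
ts2_new = 5.28 min

5.28 min


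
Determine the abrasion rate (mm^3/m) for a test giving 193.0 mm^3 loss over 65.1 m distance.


Rate = volume_loss / distance
= 193.0 / 65.1
= 2.965 mm^3/m

2.965 mm^3/m


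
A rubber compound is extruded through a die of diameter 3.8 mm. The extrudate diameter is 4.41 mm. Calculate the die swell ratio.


Die swell ratio = D_extrudate / D_die
= 4.41 / 3.8
= 1.161

Die swell = 1.161


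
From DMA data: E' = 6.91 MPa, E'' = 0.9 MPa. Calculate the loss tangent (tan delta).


tan delta = E'' / E'
= 0.9 / 6.91
= 0.1302

tan delta = 0.1302


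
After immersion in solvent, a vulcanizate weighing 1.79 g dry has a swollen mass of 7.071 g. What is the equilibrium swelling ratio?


Q = W_swollen / W_dry
Q = 7.071 / 1.79
Q = 3.95

Q = 3.95


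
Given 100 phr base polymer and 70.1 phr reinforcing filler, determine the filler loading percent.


Filler % = filler / (rubber + filler) * 100
= 70.1 / (100 + 70.1) * 100
= 70.1 / 170.1 * 100
= 41.21%

41.21%


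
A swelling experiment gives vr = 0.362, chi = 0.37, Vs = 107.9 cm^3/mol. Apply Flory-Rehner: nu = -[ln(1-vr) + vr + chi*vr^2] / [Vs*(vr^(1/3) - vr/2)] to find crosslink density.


ln(1 - vr) = ln(1 - 0.362) = -0.4494
Numerator = -((-0.4494) + 0.362 + 0.37 * 0.362^2) = 0.0389
Denominator = 107.9 * (0.362^(1/3) - 0.362/2) = 57.3697
nu = 0.0389 / 57.3697 = 6.7859e-04 mol/cm^3

6.7859e-04 mol/cm^3


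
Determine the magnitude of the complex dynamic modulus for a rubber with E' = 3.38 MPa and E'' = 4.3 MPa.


|E*| = sqrt(E'^2 + E''^2)
= sqrt(3.38^2 + 4.3^2)
= sqrt(11.4244 + 18.4900)
= 5.469 MPa

5.469 MPa


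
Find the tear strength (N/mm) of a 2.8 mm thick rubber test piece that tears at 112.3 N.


Tear strength = force / thickness
= 112.3 / 2.8
= 40.11 N/mm

40.11 N/mm


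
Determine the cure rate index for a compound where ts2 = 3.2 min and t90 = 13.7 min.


CRI = 100 / (t90 - ts2)
= 100 / (13.7 - 3.2)
= 100 / 10.5
= 9.52 min^-1

9.52 min^-1


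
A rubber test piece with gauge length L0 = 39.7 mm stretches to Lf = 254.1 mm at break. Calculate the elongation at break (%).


Elongation = (Lf - L0) / L0 * 100
= (254.1 - 39.7) / 39.7 * 100
= 214.4 / 39.7 * 100
= 540.1%

540.1%


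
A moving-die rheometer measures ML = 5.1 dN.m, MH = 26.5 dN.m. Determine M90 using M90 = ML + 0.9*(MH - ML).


M90 = ML + 0.9 * (MH - ML)
M90 = 5.1 + 0.9 * (26.5 - 5.1)
M90 = 5.1 + 0.9 * 21.4
M90 = 24.36 dN.m

24.36 dN.m


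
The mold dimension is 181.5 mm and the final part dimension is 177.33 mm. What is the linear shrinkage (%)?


Shrinkage = (mold - part) / mold * 100
= (181.5 - 177.33) / 181.5 * 100
= 4.17 / 181.5 * 100
= 2.3%

2.3%


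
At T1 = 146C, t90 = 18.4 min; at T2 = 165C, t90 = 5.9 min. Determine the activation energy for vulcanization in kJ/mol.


T1 = 419.15 K, T2 = 438.15 K
1/T1 - 1/T2 = 1.0346e-04
ln(t1/t2) = ln(18.4/5.9) = 1.1374
Ea = 8.314 * 1.1374 / 1.0346e-04 = 91403.1758 J/mol
Ea = 91.4 kJ/mol

91.4 kJ/mol


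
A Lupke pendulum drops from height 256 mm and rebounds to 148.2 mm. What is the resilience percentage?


Resilience = h_rebound / h_drop * 100
= 148.2 / 256 * 100
= 57.9%

57.9%


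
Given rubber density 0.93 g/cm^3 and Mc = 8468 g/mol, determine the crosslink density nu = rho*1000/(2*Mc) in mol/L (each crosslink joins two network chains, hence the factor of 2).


nu = rho * 1000 / (2 * Mc)
nu = 0.93 * 1000 / (2 * 8468)
nu = 930.0 / 16936
nu = 0.0549 mol/L

0.0549 mol/L


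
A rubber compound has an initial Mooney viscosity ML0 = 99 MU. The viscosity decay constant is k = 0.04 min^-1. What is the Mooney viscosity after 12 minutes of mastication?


ML = ML0 * exp(-k * t)
ML = 99 * exp(-0.04 * 12)
ML = 99 * 0.6188
ML = 61.26 MU

61.26 MU
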